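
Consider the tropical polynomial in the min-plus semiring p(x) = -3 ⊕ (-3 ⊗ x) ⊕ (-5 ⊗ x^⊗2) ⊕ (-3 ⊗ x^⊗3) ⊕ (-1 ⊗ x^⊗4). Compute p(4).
p(4) = -3

A tropical monomial a ⊗ x^⊗i evaluates to a + i · x. Evaluating each term at x = 4:
  Term 0 contributes -3 + 0 · 4 = -3
  Term 1 contributes -3 + 1 · 4 = 1
  Term 2 contributes -5 + 2 · 4 = 3
  Term 3 contributes -3 + 3 · 4 = 9
  Term 4 contributes -1 + 4 · 4 = 15
p(4) = ⊕ of these = min[-3, 1, 3, 9, 15] = -3.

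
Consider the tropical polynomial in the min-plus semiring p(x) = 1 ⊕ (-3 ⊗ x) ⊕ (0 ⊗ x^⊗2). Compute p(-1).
p(-1) = -4

A tropical monomial a ⊗ x^⊗i evaluates to a + i · x. Evaluating each term at x = -1:
  Term 0 contributes 1 + 0 · -1 = 1
  Term 1 contributes -3 + 1 · -1 = -4
  Term 2 contributes 0 + 2 · -1 = -2
p(-1) = ⊕ of these = min[1, -4, -2] = -4.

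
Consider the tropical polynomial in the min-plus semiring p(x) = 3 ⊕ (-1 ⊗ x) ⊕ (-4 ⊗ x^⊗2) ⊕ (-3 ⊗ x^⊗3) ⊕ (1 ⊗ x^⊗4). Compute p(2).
p(2) = 0

A tropical monomial a ⊗ x^⊗i evaluates to a + i · x. Evaluating each term at x = 2:
  Term 0 contributes 3 + 0 · 2 = 3
  Term 1 contributes -1 + 1 · 2 = 1
  Term 2 contributes -4 + 2 · 2 = 0
  Term 3 contributes -3 + 3 · 2 = 3
  Term 4 contributes 1 + 4 · 2 = 9
p(2) = ⊕ of these = min[3, 1, 0, 3, 9] = 0.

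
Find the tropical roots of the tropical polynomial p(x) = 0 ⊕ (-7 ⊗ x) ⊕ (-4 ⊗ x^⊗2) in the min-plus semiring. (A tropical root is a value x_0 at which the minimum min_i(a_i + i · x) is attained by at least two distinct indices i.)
Roots: {-3, 7}

Each tropical root is a break point of the lower envelope of the lines y = a_i + i · x (there are 3 lines, with slopes 0, 1, ..., 2). Only the lines that attain the minimum somewhere contribute to roots; other lines are dominated. Here the surviving (envelope) indices are i = 2, i = 1, i = 0.
Intersections between consecutive envelope lines give the roots: for adjacent envelope indices i < j the intersection is x = (a_i − a_j) / (j − i). Reading off the sorted break points: {-3, 7}.
Verification: at each break x_0, at least two indices attain the minimum of min_i(a_i + i · x_0).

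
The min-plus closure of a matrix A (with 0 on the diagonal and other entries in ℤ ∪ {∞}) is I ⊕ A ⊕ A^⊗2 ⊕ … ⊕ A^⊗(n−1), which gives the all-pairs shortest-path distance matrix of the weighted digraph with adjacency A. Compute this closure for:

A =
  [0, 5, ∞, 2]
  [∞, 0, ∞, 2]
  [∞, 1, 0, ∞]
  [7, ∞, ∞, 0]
Closure =
  [0, 5, ∞, 2]
  [9, 0, ∞, 2]
  [10, 1, 0, 3]
  [7, 12, ∞, 0]

This is the Floyd-Warshall all-pairs shortest-path computation. For each intermediate vertex k = 0, 1, …, 3, update dist[i][j] ← min(dist[i][j], dist[i][k] + dist[k][j]). The final matrix gives, for each (i, j), the minimum total weight of any directed path from i to j (possibly empty when i = j).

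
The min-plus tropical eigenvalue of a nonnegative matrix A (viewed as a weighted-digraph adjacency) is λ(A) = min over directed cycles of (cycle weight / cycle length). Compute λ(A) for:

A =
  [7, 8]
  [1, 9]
λ(A) = 9/2

Enumerate directed cycles and compute their means (weight / length). Sample:
  cycle 0 → 0: weight = 7, length = 1, mean = 7/1 ≈ 7.000
  cycle 1 → 1: weight = 9, length = 1, mean = 9/1 ≈ 9.000
  cycle 0 → 1 → 0: weight = 9, length = 2, mean = 9/2 ≈ 4.500
  cycle 1 → 0 → 1: weight = 9, length = 2, mean = 9/2 ≈ 4.500
Minimum mean = 4.500, attained e.g. along the cycle 0 → 1 → 0 with weight 9 and length 2. So λ(A) = 9/2 = 9/2.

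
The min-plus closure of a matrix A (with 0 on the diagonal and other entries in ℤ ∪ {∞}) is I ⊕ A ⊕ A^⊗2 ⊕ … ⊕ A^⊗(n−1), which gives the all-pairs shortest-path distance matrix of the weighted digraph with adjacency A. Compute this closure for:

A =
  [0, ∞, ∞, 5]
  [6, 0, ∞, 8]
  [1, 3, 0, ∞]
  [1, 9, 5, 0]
Closure =
  [0, 13, 10, 5]
  [6, 0, 13, 8]
  [1, 3, 0, 6]
  [1, 8, 5, 0]

This is the Floyd-Warshall all-pairs shortest-path computation. For each intermediate vertex k = 0, 1, …, 3, update dist[i][j] ← min(dist[i][j], dist[i][k] + dist[k][j]). The final matrix gives, for each (i, j), the minimum total weight of any directed path from i to j (possibly empty when i = j).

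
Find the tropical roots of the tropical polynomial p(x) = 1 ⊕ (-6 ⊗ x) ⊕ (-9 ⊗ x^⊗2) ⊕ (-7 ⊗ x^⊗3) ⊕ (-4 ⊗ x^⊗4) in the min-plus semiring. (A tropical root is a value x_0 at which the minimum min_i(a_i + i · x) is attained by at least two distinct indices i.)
Roots: {-3, -2, 3, 7}

Each tropical root is a break point of the lower envelope of the lines y = a_i + i · x (there are 5 lines, with slopes 0, 1, ..., 4). Only the lines that attain the minimum somewhere contribute to roots; other lines are dominated. Here the surviving (envelope) indices are i = 4, i = 3, i = 2, i = 1, i = 0.
Intersections between consecutive envelope lines give the roots: for adjacent envelope indices i < j the intersection is x = (a_i − a_j) / (j − i). Reading off the sorted break points: {-3, -2, 3, 7}.
Verification: at each break x_0, at least two indices attain the minimum of min_i(a_i + i · x_0).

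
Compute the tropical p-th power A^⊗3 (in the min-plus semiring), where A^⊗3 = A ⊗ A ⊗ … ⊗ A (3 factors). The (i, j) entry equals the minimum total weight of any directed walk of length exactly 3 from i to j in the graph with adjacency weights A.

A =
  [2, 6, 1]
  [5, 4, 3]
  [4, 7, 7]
A^⊗3 =
  [6, 10, 5]
  [9, 12, 8]
  [8, 12, 7]

Each entry (A^⊗3)_ij equals the minimum over all length-3 walks i = v_0 → v_1 → … → v_3 = j of Σ_t A[v_t][v_{t+1}]. For example, for (i, j) = (0, 2) we minimise over 9 possible intermediate vertex sequences; the minimum is 5, attained along the walk 0 → 0 → 0 → 2.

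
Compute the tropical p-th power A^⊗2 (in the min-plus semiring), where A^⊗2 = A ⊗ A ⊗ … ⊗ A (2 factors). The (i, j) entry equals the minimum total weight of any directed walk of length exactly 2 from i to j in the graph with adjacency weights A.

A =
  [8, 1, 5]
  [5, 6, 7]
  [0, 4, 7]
A^⊗2 =
  [5, 7, 8]
  [7, 6, 10]
  [7, 1, 5]

Each entry (A^⊗2)_ij equals the minimum over all length-2 walks i = v_0 → v_1 → … → v_2 = j of Σ_t A[v_t][v_{t+1}]. For example, for (i, j) = (0, 2) we minimise over 3 possible intermediate vertex sequences; the minimum is 8, attained along the walk 0 → 1 → 2.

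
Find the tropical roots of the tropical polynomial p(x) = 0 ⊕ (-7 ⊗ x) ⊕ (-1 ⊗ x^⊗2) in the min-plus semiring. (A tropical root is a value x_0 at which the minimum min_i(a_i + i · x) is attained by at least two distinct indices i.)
Roots: {-6, 7}

Each tropical root is a break point of the lower envelope of the lines y = a_i + i · x (there are 3 lines, with slopes 0, 1, ..., 2). Only the lines that attain the minimum somewhere contribute to roots; other lines are dominated. Here the surviving (envelope) indices are i = 2, i = 1, i = 0.
Intersections between consecutive envelope lines give the roots: for adjacent envelope indices i < j the intersection is x = (a_i − a_j) / (j − i). Reading off the sorted break points: {-6, 7}.
Verification: at each break x_0, at least two indices attain the minimum of min_i(a_i + i · x_0).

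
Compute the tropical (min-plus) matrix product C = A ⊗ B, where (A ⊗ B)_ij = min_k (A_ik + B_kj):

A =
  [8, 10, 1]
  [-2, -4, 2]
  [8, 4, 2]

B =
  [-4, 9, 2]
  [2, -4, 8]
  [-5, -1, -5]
A ⊗ B =
  [-4, 0, -4]
  [-6, -8, -3]
  [-3, 0, -3]

Apply the min-plus product entry-by-entry:
  C[0][0] = min over k of (A[0][0] + B[0][0] = 8 + -4 = 4, A[0][1] + B[1][0] = 10 + 2 = 12, A[0][2] + B[2][0] = 1 + -5 = -4) = -4 (attained at k = 2)
  C[0][1] = min over k of (A[0][0] + B[0][1] = 8 + 9 = 17, A[0][1] + B[1][1] = 10 + -4 = 6, A[0][2] + B[2][1] = 1 + -1 = 0) = 0 (attained at k = 2)
  C[0][2] = min over k of (A[0][0] + B[0][2] = 8 + 2 = 10, A[0][1] + B[1][2] = 10 + 8 = 18, A[0][2] + B[2][2] = 1 + -5 = -4) = -4 (attained at k = 2)
  C[1][0] = min over k of (A[1][0] + B[0][0] = -2 + -4 = -6, A[1][1] + B[1][0] = -4 + 2 = -2, A[1][2] + B[2][0] = 2 + -5 = -3) = -6 (attained at k = 0)
  C[1][1] = min over k of (A[1][0] + B[0][1] = -2 + 9 = 7, A[1][1] + B[1][1] = -4 + -4 = -8, A[1][2] + B[2][1] = 2 + -1 = 1) = -8 (attained at k = 1)
  C[1][2] = min over k of (A[1][0] + B[0][2] = -2 + 2 = 0, A[1][1] + B[1][2] = -4 + 8 = 4, A[1][2] + B[2][2] = 2 + -5 = -3) = -3 (attained at k = 2)
  C[2][0] = min over k of (A[2][0] + B[0][0] = 8 + -4 = 4, A[2][1] + B[1][0] = 4 + 2 = 6, A[2][2] + B[2][0] = 2 + -5 = -3) = -3 (attained at k = 2)
  C[2][1] = min over k of (A[2][0] + B[0][1] = 8 + 9 = 17, A[2][1] + B[1][1] = 4 + -4 = 0, A[2][2] + B[2][1] = 2 + -1 = 1) = 0 (attained at k = 1)
  C[2][2] = min over k of (A[2][0] + B[0][2] = 8 + 2 = 10, A[2][1] + B[1][2] = 4 + 8 = 12, A[2][2] + B[2][2] = 2 + -5 = -3) = -3 (attained at k = 2)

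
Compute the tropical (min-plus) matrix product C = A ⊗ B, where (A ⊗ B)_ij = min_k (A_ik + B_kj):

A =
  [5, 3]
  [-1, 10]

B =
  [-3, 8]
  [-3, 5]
A ⊗ B =
  [0, 8]
  [-4, 7]

Apply the min-plus product entry-by-entry:
  C[0][0] = min over k of (A[0][0] + B[0][0] = 5 + -3 = 2, A[0][1] + B[1][0] = 3 + -3 = 0) = 0 (attained at k = 1)
  C[0][1] = min over k of (A[0][0] + B[0][1] = 5 + 8 = 13, A[0][1] + B[1][1] = 3 + 5 = 8) = 8 (attained at k = 1)
  C[1][0] = min over k of (A[1][0] + B[0][0] = -1 + -3 = -4, A[1][1] + B[1][0] = 10 + -3 = 7) = -4 (attained at k = 0)
  C[1][1] = min over k of (A[1][0] + B[0][1] = -1 + 8 = 7, A[1][1] + B[1][1] = 10 + 5 = 15) = 7 (attained at k = 0)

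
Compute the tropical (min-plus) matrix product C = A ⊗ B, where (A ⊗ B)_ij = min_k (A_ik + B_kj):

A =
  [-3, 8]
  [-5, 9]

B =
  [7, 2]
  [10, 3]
A ⊗ B =
  [4, -1]
  [2, -3]

Apply the min-plus product entry-by-entry:
  C[0][0] = min over k of (A[0][0] + B[0][0] = -3 + 7 = 4, A[0][1] + B[1][0] = 8 + 10 = 18) = 4 (attained at k = 0)
  C[0][1] = min over k of (A[0][0] + B[0][1] = -3 + 2 = -1, A[0][1] + B[1][1] = 8 + 3 = 11) = -1 (attained at k = 0)
  C[1][0] = min over k of (A[1][0] + B[0][0] = -5 + 7 = 2, A[1][1] + B[1][0] = 9 + 10 = 19) = 2 (attained at k = 0)
  C[1][1] = min over k of (A[1][0] + B[0][1] = -5 + 2 = -3, A[1][1] + B[1][1] = 9 + 3 = 12) = -3 (attained at k = 0)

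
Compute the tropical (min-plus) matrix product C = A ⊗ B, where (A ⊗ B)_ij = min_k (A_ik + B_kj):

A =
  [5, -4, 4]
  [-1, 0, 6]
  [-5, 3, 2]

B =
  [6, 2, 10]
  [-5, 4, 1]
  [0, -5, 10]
A ⊗ B =
  [-9, -1, -3]
  [-5, 1, 1]
  [-2, -3, 4]

Apply the min-plus product entry-by-entry:
  C[0][0] = min over k of (A[0][0] + B[0][0] = 5 + 6 = 11, A[0][1] + B[1][0] = -4 + -5 = -9, A[0][2] + B[2][0] = 4 + 0 = 4) = -9 (attained at k = 1)
  C[0][1] = min over k of (A[0][0] + B[0][1] = 5 + 2 = 7, A[0][1] + B[1][1] = -4 + 4 = 0, A[0][2] + B[2][1] = 4 + -5 = -1) = -1 (attained at k = 2)
  C[0][2] = min over k of (A[0][0] + B[0][2] = 5 + 10 = 15, A[0][1] + B[1][2] = -4 + 1 = -3, A[0][2] + B[2][2] = 4 + 10 = 14) = -3 (attained at k = 1)
  C[1][0] = min over k of (A[1][0] + B[0][0] = -1 + 6 = 5, A[1][1] + B[1][0] = 0 + -5 = -5, A[1][2] + B[2][0] = 6 + 0 = 6) = -5 (attained at k = 1)
  C[1][1] = min over k of (A[1][0] + B[0][1] = -1 + 2 = 1, A[1][1] + B[1][1] = 0 + 4 = 4, A[1][2] + B[2][1] = 6 + -5 = 1) = 1 (attained at k = 0)
  C[1][2] = min over k of (A[1][0] + B[0][2] = -1 + 10 = 9, A[1][1] + B[1][2] = 0 + 1 = 1, A[1][2] + B[2][2] = 6 + 10 = 16) = 1 (attained at k = 1)
  C[2][0] = min over k of (A[2][0] + B[0][0] = -5 + 6 = 1, A[2][1] + B[1][0] = 3 + -5 = -2, A[2][2] + B[2][0] = 2 + 0 = 2) = -2 (attained at k = 1)
  C[2][1] = min over k of (A[2][0] + B[0][1] = -5 + 2 = -3, A[2][1] + B[1][1] = 3 + 4 = 7, A[2][2] + B[2][1] = 2 + -5 = -3) = -3 (attained at k = 0)
  C[2][2] = min over k of (A[2][0] + B[0][2] = -5 + 10 = 5, A[2][1] + B[1][2] = 3 + 1 = 4, A[2][2] + B[2][2] = 2 + 10 = 12) = 4 (attained at k = 1)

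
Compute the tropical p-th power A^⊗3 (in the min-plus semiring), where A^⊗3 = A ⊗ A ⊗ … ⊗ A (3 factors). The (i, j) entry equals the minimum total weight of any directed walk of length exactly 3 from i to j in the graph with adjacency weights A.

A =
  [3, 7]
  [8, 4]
A^⊗3 =
  [9, 13]
  [14, 12]

Each entry (A^⊗3)_ij equals the minimum over all length-3 walks i = v_0 → v_1 → … → v_3 = j of Σ_t A[v_t][v_{t+1}]. For example, for (i, j) = (0, 1) we minimise over 4 possible intermediate vertex sequences; the minimum is 13, attained along the walk 0 → 0 → 0 → 1.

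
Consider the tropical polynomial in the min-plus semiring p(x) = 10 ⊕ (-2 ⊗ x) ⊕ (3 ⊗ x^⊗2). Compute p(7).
p(7) = 5

A tropical monomial a ⊗ x^⊗i evaluates to a + i · x. Evaluating each term at x = 7:
  Term 0 contributes 10 + 0 · 7 = 10
  Term 1 contributes -2 + 1 · 7 = 5
  Term 2 contributes 3 + 2 · 7 = 17
p(7) = ⊕ of these = min[10, 5, 17] = 5.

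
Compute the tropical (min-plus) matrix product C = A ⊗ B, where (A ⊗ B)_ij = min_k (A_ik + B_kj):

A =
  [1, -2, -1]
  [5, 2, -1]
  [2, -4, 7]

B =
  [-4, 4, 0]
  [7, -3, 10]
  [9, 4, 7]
A ⊗ B =
  [-3, -5, 1]
  [1, -1, 5]
  [-2, -7, 2]

Apply the min-plus product entry-by-entry:
  C[0][0] = min over k of (A[0][0] + B[0][0] = 1 + -4 = -3, A[0][1] + B[1][0] = -2 + 7 = 5, A[0][2] + B[2][0] = -1 + 9 = 8) = -3 (attained at k = 0)
  C[0][1] = min over k of (A[0][0] + B[0][1] = 1 + 4 = 5, A[0][1] + B[1][1] = -2 + -3 = -5, A[0][2] + B[2][1] = -1 + 4 = 3) = -5 (attained at k = 1)
  C[0][2] = min over k of (A[0][0] + B[0][2] = 1 + 0 = 1, A[0][1] + B[1][2] = -2 + 10 = 8, A[0][2] + B[2][2] = -1 + 7 = 6) = 1 (attained at k = 0)
  C[1][0] = min over k of (A[1][0] + B[0][0] = 5 + -4 = 1, A[1][1] + B[1][0] = 2 + 7 = 9, A[1][2] + B[2][0] = -1 + 9 = 8) = 1 (attained at k = 0)
  C[1][1] = min over k of (A[1][0] + B[0][1] = 5 + 4 = 9, A[1][1] + B[1][1] = 2 + -3 = -1, A[1][2] + B[2][1] = -1 + 4 = 3) = -1 (attained at k = 1)
  C[1][2] = min over k of (A[1][0] + B[0][2] = 5 + 0 = 5, A[1][1] + B[1][2] = 2 + 10 = 12, A[1][2] + B[2][2] = -1 + 7 = 6) = 5 (attained at k = 0)
  C[2][0] = min over k of (A[2][0] + B[0][0] = 2 + -4 = -2, A[2][1] + B[1][0] = -4 + 7 = 3, A[2][2] + B[2][0] = 7 + 9 = 16) = -2 (attained at k = 0)
  C[2][1] = min over k of (A[2][0] + B[0][1] = 2 + 4 = 6, A[2][1] + B[1][1] = -4 + -3 = -7, A[2][2] + B[2][1] = 7 + 4 = 11) = -7 (attained at k = 1)
  C[2][2] = min over k of (A[2][0] + B[0][2] = 2 + 0 = 2, A[2][1] + B[1][2] = -4 + 10 = 6, A[2][2] + B[2][2] = 7 + 7 = 14) = 2 (attained at k = 0)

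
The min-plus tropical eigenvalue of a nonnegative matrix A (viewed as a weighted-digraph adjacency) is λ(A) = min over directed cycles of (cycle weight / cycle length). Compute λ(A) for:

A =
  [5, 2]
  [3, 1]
λ(A) = 1

Enumerate directed cycles and compute their means (weight / length). Sample:
  cycle 0 → 0: weight = 5, length = 1, mean = 5/1 ≈ 5.000
  cycle 1 → 1: weight = 1, length = 1, mean = 1/1 ≈ 1.000
  cycle 0 → 1 → 0: weight = 5, length = 2, mean = 5/2 ≈ 2.500
  cycle 1 → 0 → 1: weight = 5, length = 2, mean = 5/2 ≈ 2.500
Minimum mean = 1.000, attained e.g. along the cycle 1 → 1 with weight 1 and length 1. So λ(A) = 1/1 = 1.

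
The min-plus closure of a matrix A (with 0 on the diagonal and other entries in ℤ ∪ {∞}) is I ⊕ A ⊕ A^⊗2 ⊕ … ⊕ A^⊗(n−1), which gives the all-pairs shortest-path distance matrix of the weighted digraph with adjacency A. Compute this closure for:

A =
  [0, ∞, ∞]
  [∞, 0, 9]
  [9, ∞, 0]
Closure =
  [0, ∞, ∞]
  [18, 0, 9]
  [9, ∞, 0]

This is the Floyd-Warshall all-pairs shortest-path computation. For each intermediate vertex k = 0, 1, …, 2, update dist[i][j] ← min(dist[i][j], dist[i][k] + dist[k][j]). The final matrix gives, for each (i, j), the minimum total weight of any directed path from i to j (possibly empty when i = j).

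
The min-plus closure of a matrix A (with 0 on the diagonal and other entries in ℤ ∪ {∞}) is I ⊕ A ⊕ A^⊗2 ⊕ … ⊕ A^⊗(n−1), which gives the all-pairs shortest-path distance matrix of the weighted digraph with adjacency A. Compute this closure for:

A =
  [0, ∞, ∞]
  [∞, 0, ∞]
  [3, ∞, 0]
Closure =
  [0, ∞, ∞]
  [∞, 0, ∞]
  [3, ∞, 0]

This is the Floyd-Warshall all-pairs shortest-path computation. For each intermediate vertex k = 0, 1, …, 2, update dist[i][j] ← min(dist[i][j], dist[i][k] + dist[k][j]). The final matrix gives, for each (i, j), the minimum total weight of any directed path from i to j (possibly empty when i = j).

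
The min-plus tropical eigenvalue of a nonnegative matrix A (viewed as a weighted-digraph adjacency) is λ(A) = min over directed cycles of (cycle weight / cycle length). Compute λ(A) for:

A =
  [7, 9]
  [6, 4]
λ(A) = 4

Enumerate directed cycles and compute their means (weight / length). Sample:
  cycle 0 → 0: weight = 7, length = 1, mean = 7/1 ≈ 7.000
  cycle 1 → 1: weight = 4, length = 1, mean = 4/1 ≈ 4.000
  cycle 0 → 1 → 0: weight = 15, length = 2, mean = 15/2 ≈ 7.500
  cycle 1 → 0 → 1: weight = 15, length = 2, mean = 15/2 ≈ 7.500
Minimum mean = 4.000, attained e.g. along the cycle 1 → 1 with weight 4 and length 1. So λ(A) = 4/1 = 4.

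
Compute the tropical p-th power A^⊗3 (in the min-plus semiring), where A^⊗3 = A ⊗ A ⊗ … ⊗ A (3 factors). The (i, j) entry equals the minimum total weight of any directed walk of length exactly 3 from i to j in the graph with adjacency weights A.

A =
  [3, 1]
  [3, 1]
A^⊗3 =
  [5, 3]
  [5, 3]

Each entry (A^⊗3)_ij equals the minimum over all length-3 walks i = v_0 → v_1 → … → v_3 = j of Σ_t A[v_t][v_{t+1}]. For example, for (i, j) = (0, 1) we minimise over 4 possible intermediate vertex sequences; the minimum is 3, attained along the walk 0 → 1 → 1 → 1.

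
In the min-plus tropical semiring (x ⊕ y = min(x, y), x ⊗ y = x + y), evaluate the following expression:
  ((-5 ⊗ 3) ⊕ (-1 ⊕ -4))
((-5 ⊗ 3) ⊕ (-1 ⊕ -4)) = -4

Expand innermost to outermost. Recall ⊕ takes the minimum of its arguments and ⊗ takes their sum. Working out the expression ((-5 ⊗ 3) ⊕ (-1 ⊕ -4)) gives -4.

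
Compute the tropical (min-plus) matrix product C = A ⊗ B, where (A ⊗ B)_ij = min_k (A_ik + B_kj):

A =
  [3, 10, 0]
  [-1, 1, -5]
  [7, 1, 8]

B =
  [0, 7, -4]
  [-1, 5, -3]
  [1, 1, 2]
A ⊗ B =
  [1, 1, -1]
  [-4, -4, -5]
  [0, 6, -2]

Apply the min-plus product entry-by-entry:
  C[0][0] = min over k of (A[0][0] + B[0][0] = 3 + 0 = 3, A[0][1] + B[1][0] = 10 + -1 = 9, A[0][2] + B[2][0] = 0 + 1 = 1) = 1 (attained at k = 2)
  C[0][1] = min over k of (A[0][0] + B[0][1] = 3 + 7 = 10, A[0][1] + B[1][1] = 10 + 5 = 15, A[0][2] + B[2][1] = 0 + 1 = 1) = 1 (attained at k = 2)
  C[0][2] = min over k of (A[0][0] + B[0][2] = 3 + -4 = -1, A[0][1] + B[1][2] = 10 + -3 = 7, A[0][2] + B[2][2] = 0 + 2 = 2) = -1 (attained at k = 0)
  C[1][0] = min over k of (A[1][0] + B[0][0] = -1 + 0 = -1, A[1][1] + B[1][0] = 1 + -1 = 0, A[1][2] + B[2][0] = -5 + 1 = -4) = -4 (attained at k = 2)
  C[1][1] = min over k of (A[1][0] + B[0][1] = -1 + 7 = 6, A[1][1] + B[1][1] = 1 + 5 = 6, A[1][2] + B[2][1] = -5 + 1 = -4) = -4 (attained at k = 2)
  C[1][2] = min over k of (A[1][0] + B[0][2] = -1 + -4 = -5, A[1][1] + B[1][2] = 1 + -3 = -2, A[1][2] + B[2][2] = -5 + 2 = -3) = -5 (attained at k = 0)
  C[2][0] = min over k of (A[2][0] + B[0][0] = 7 + 0 = 7, A[2][1] + B[1][0] = 1 + -1 = 0, A[2][2] + B[2][0] = 8 + 1 = 9) = 0 (attained at k = 1)
  C[2][1] = min over k of (A[2][0] + B[0][1] = 7 + 7 = 14, A[2][1] + B[1][1] = 1 + 5 = 6, A[2][2] + B[2][1] = 8 + 1 = 9) = 6 (attained at k = 1)
  C[2][2] = min over k of (A[2][0] + B[0][2] = 7 + -4 = 3, A[2][1] + B[1][2] = 1 + -3 = -2, A[2][2] + B[2][2] = 8 + 2 = 10) = -2 (attained at k = 1)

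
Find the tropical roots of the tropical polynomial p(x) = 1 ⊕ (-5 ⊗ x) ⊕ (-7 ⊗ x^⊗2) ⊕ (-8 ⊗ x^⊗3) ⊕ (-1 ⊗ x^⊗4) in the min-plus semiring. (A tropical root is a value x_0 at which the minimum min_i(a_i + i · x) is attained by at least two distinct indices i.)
Roots: {-7, 1, 2, 6}

Each tropical root is a break point of the lower envelope of the lines y = a_i + i · x (there are 5 lines, with slopes 0, 1, ..., 4). Only the lines that attain the minimum somewhere contribute to roots; other lines are dominated. Here the surviving (envelope) indices are i = 4, i = 3, i = 2, i = 1, i = 0.
Intersections between consecutive envelope lines give the roots: for adjacent envelope indices i < j the intersection is x = (a_i − a_j) / (j − i). Reading off the sorted break points: {-7, 1, 2, 6}.
Verification: at each break x_0, at least two indices attain the minimum of min_i(a_i + i · x_0).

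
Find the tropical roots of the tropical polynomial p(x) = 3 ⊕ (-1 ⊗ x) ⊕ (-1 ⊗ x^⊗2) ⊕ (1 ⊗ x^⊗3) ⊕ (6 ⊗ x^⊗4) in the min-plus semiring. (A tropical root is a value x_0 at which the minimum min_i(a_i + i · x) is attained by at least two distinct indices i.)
Roots: {-5, -2, 0, 4}

Each tropical root is a break point of the lower envelope of the lines y = a_i + i · x (there are 5 lines, with slopes 0, 1, ..., 4). Only the lines that attain the minimum somewhere contribute to roots; other lines are dominated. Here the surviving (envelope) indices are i = 4, i = 3, i = 2, i = 1, i = 0.
Intersections between consecutive envelope lines give the roots: for adjacent envelope indices i < j the intersection is x = (a_i − a_j) / (j − i). Reading off the sorted break points: {-5, -2, 0, 4}.
Verification: at each break x_0, at least two indices attain the minimum of min_i(a_i + i · x_0).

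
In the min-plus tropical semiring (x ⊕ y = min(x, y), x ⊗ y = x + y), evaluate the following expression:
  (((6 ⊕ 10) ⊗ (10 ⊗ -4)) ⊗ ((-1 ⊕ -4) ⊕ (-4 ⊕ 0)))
(((6 ⊕ 10) ⊗ (10 ⊗ -4)) ⊗ ((-1 ⊕ -4) ⊕ (-4 ⊕ 0))) = 8

Expand innermost to outermost. Recall ⊕ takes the minimum of its arguments and ⊗ takes their sum. Working out the expression (((6 ⊕ 10) ⊗ (10 ⊗ -4)) ⊗ ((-1 ⊕ -4) ⊕ (-4 ⊕ 0))) gives 8.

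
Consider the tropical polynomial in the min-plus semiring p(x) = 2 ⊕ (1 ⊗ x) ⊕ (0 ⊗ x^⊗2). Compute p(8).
p(8) = 2

A tropical monomial a ⊗ x^⊗i evaluates to a + i · x. Evaluating each term at x = 8:
  Term 0 contributes 2 + 0 · 8 = 2
  Term 1 contributes 1 + 1 · 8 = 9
  Term 2 contributes 0 + 2 · 8 = 16
p(8) = ⊕ of these = min[2, 9, 16] = 2.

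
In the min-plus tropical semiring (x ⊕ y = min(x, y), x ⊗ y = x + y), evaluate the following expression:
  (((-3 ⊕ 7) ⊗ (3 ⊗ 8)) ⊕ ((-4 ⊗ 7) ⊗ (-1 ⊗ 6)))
(((-3 ⊕ 7) ⊗ (3 ⊗ 8)) ⊕ ((-4 ⊗ 7) ⊗ (-1 ⊗ 6))) = 8

Expand innermost to outermost. Recall ⊕ takes the minimum of its arguments and ⊗ takes their sum. Working out the expression (((-3 ⊕ 7) ⊗ (3 ⊗ 8)) ⊕ ((-4 ⊗ 7) ⊗ (-1 ⊗ 6))) gives 8.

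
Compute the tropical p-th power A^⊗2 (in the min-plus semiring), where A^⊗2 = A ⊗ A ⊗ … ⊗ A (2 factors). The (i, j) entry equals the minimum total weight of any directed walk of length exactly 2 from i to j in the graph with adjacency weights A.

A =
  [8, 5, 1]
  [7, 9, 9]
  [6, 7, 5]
A^⊗2 =
  [7, 8, 6]
  [15, 12, 8]
  [11, 11, 7]

Each entry (A^⊗2)_ij equals the minimum over all length-2 walks i = v_0 → v_1 → … → v_2 = j of Σ_t A[v_t][v_{t+1}]. For example, for (i, j) = (0, 2) we minimise over 3 possible intermediate vertex sequences; the minimum is 6, attained along the walk 0 → 2 → 2.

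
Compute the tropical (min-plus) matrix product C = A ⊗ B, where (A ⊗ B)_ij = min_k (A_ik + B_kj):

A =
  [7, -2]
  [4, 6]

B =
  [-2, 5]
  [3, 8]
A ⊗ B =
  [1, 6]
  [2, 9]

Apply the min-plus product entry-by-entry:
  C[0][0] = min over k of (A[0][0] + B[0][0] = 7 + -2 = 5, A[0][1] + B[1][0] = -2 + 3 = 1) = 1 (attained at k = 1)
  C[0][1] = min over k of (A[0][0] + B[0][1] = 7 + 5 = 12, A[0][1] + B[1][1] = -2 + 8 = 6) = 6 (attained at k = 1)
  C[1][0] = min over k of (A[1][0] + B[0][0] = 4 + -2 = 2, A[1][1] + B[1][0] = 6 + 3 = 9) = 2 (attained at k = 0)
  C[1][1] = min over k of (A[1][0] + B[0][1] = 4 + 5 = 9, A[1][1] + B[1][1] = 6 + 8 = 14) = 9 (attained at k = 0)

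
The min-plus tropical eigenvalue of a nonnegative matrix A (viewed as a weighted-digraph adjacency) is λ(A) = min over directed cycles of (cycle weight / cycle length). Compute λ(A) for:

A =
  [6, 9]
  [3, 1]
λ(A) = 1

Enumerate directed cycles and compute their means (weight / length). Sample:
  cycle 0 → 0: weight = 6, length = 1, mean = 6/1 ≈ 6.000
  cycle 1 → 1: weight = 1, length = 1, mean = 1/1 ≈ 1.000
  cycle 0 → 1 → 0: weight = 12, length = 2, mean = 12/2 ≈ 6.000
  cycle 1 → 0 → 1: weight = 12, length = 2, mean = 12/2 ≈ 6.000
Minimum mean = 1.000, attained e.g. along the cycle 1 → 1 with weight 1 and length 1. So λ(A) = 1/1 = 1.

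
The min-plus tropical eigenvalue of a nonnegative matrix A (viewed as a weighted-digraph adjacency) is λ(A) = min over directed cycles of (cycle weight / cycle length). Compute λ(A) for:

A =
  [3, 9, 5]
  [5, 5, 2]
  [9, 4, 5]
λ(A) = 3

Enumerate directed cycles and compute their means (weight / length). Sample:
  cycle 0 → 0: weight = 3, length = 1, mean = 3/1 ≈ 3.000
  cycle 1 → 1: weight = 5, length = 1, mean = 5/1 ≈ 5.000
  cycle 2 → 2: weight = 5, length = 1, mean = 5/1 ≈ 5.000
  cycle 0 → 1 → 0: weight = 14, length = 2, mean = 14/2 ≈ 7.000
  cycle 0 → 2 → 0: weight = 14, length = 2, mean = 14/2 ≈ 7.000
  cycle 1 → 0 → 1: weight = 14, length = 2, mean = 14/2 ≈ 7.000
Minimum mean = 3.000, attained e.g. along the cycle 0 → 0 with weight 3 and length 1. So λ(A) = 3/1 = 3.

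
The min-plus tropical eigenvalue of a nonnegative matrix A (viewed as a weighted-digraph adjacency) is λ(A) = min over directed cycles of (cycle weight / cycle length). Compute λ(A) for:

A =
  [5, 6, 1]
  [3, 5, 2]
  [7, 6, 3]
λ(A) = 3

Enumerate directed cycles and compute their means (weight / length). Sample:
  cycle 0 → 0: weight = 5, length = 1, mean = 5/1 ≈ 5.000
  cycle 1 → 1: weight = 5, length = 1, mean = 5/1 ≈ 5.000
  cycle 2 → 2: weight = 3, length = 1, mean = 3/1 ≈ 3.000
  cycle 0 → 1 → 0: weight = 9, length = 2, mean = 9/2 ≈ 4.500
  cycle 0 → 2 → 0: weight = 8, length = 2, mean = 8/2 ≈ 4.000
  cycle 1 → 0 → 1: weight = 9, length = 2, mean = 9/2 ≈ 4.500
Minimum mean = 3.000, attained e.g. along the cycle 2 → 2 with weight 3 and length 1. So λ(A) = 3/1 = 3.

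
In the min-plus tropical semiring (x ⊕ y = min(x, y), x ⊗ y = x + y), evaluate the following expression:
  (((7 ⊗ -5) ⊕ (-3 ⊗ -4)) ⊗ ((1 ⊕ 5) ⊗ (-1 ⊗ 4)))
(((7 ⊗ -5) ⊕ (-3 ⊗ -4)) ⊗ ((1 ⊕ 5) ⊗ (-1 ⊗ 4))) = -3

Expand innermost to outermost. Recall ⊕ takes the minimum of its arguments and ⊗ takes their sum. Working out the expression (((7 ⊗ -5) ⊕ (-3 ⊗ -4)) ⊗ ((1 ⊕ 5) ⊗ (-1 ⊗ 4))) gives -3.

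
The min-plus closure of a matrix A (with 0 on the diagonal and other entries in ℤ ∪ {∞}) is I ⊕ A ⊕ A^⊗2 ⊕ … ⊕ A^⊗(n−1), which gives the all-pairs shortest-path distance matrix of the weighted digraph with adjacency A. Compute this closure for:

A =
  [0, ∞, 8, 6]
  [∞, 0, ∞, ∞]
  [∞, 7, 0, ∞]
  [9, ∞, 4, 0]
Closure =
  [0, 15, 8, 6]
  [∞, 0, ∞, ∞]
  [∞, 7, 0, ∞]
  [9, 11, 4, 0]

This is the Floyd-Warshall all-pairs shortest-path computation. For each intermediate vertex k = 0, 1, …, 3, update dist[i][j] ← min(dist[i][j], dist[i][k] + dist[k][j]). The final matrix gives, for each (i, j), the minimum total weight of any directed path from i to j (possibly empty when i = j).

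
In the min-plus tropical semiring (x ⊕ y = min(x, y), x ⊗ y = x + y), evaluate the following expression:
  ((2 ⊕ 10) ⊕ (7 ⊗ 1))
((2 ⊕ 10) ⊕ (7 ⊗ 1)) = 2

Expand innermost to outermost. Recall ⊕ takes the minimum of its arguments and ⊗ takes their sum. Working out the expression ((2 ⊕ 10) ⊕ (7 ⊗ 1)) gives 2.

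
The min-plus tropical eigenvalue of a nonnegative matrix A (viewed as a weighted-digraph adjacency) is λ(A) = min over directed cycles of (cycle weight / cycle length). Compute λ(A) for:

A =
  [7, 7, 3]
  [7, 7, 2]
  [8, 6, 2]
λ(A) = 2

Enumerate directed cycles and compute their means (weight / length). Sample:
  cycle 0 → 0: weight = 7, length = 1, mean = 7/1 ≈ 7.000
  cycle 1 → 1: weight = 7, length = 1, mean = 7/1 ≈ 7.000
  cycle 2 → 2: weight = 2, length = 1, mean = 2/1 ≈ 2.000
  cycle 0 → 1 → 0: weight = 14, length = 2, mean = 14/2 ≈ 7.000
  cycle 0 → 2 → 0: weight = 11, length = 2, mean = 11/2 ≈ 5.500
  cycle 1 → 0 → 1: weight = 14, length = 2, mean = 14/2 ≈ 7.000
Minimum mean = 2.000, attained e.g. along the cycle 2 → 2 with weight 2 and length 1. So λ(A) = 2/1 = 2.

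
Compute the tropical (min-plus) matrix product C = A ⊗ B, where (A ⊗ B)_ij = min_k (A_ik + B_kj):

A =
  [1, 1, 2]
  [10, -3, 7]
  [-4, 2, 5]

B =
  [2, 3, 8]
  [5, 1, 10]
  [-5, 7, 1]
A ⊗ B =
  [-3, 2, 3]
  [2, -2, 7]
  [-2, -1, 4]

Apply the min-plus product entry-by-entry:
  C[0][0] = min over k of (A[0][0] + B[0][0] = 1 + 2 = 3, A[0][1] + B[1][0] = 1 + 5 = 6, A[0][2] + B[2][0] = 2 + -5 = -3) = -3 (attained at k = 2)
  C[0][1] = min over k of (A[0][0] + B[0][1] = 1 + 3 = 4, A[0][1] + B[1][1] = 1 + 1 = 2, A[0][2] + B[2][1] = 2 + 7 = 9) = 2 (attained at k = 1)
  C[0][2] = min over k of (A[0][0] + B[0][2] = 1 + 8 = 9, A[0][1] + B[1][2] = 1 + 10 = 11, A[0][2] + B[2][2] = 2 + 1 = 3) = 3 (attained at k = 2)
  C[1][0] = min over k of (A[1][0] + B[0][0] = 10 + 2 = 12, A[1][1] + B[1][0] = -3 + 5 = 2, A[1][2] + B[2][0] = 7 + -5 = 2) = 2 (attained at k = 1)
  C[1][1] = min over k of (A[1][0] + B[0][1] = 10 + 3 = 13, A[1][1] + B[1][1] = -3 + 1 = -2, A[1][2] + B[2][1] = 7 + 7 = 14) = -2 (attained at k = 1)
  C[1][2] = min over k of (A[1][0] + B[0][2] = 10 + 8 = 18, A[1][1] + B[1][2] = -3 + 10 = 7, A[1][2] + B[2][2] = 7 + 1 = 8) = 7 (attained at k = 1)
  C[2][0] = min over k of (A[2][0] + B[0][0] = -4 + 2 = -2, A[2][1] + B[1][0] = 2 + 5 = 7, A[2][2] + B[2][0] = 5 + -5 = 0) = -2 (attained at k = 0)
  C[2][1] = min over k of (A[2][0] + B[0][1] = -4 + 3 = -1, A[2][1] + B[1][1] = 2 + 1 = 3, A[2][2] + B[2][1] = 5 + 7 = 12) = -1 (attained at k = 0)
  C[2][2] = min over k of (A[2][0] + B[0][2] = -4 + 8 = 4, A[2][1] + B[1][2] = 2 + 10 = 12, A[2][2] + B[2][2] = 5 + 1 = 6) = 4 (attained at k = 0)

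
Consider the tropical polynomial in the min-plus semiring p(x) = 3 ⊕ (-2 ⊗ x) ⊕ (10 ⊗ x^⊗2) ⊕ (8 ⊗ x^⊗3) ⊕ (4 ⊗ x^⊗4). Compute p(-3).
p(-3) = -8

A tropical monomial a ⊗ x^⊗i evaluates to a + i · x. Evaluating each term at x = -3:
  Term 0 contributes 3 + 0 · -3 = 3
  Term 1 contributes -2 + 1 · -3 = -5
  Term 2 contributes 10 + 2 · -3 = 4
  Term 3 contributes 8 + 3 · -3 = -1
  Term 4 contributes 4 + 4 · -3 = -8
p(-3) = ⊕ of these = min[3, -5, 4, -1, -8] = -8.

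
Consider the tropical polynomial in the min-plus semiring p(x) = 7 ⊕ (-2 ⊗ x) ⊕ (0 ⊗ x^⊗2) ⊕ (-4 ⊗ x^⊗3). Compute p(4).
p(4) = 2

A tropical monomial a ⊗ x^⊗i evaluates to a + i · x. Evaluating each term at x = 4:
  Term 0 contributes 7 + 0 · 4 = 7
  Term 1 contributes -2 + 1 · 4 = 2
  Term 2 contributes 0 + 2 · 4 = 8
  Term 3 contributes -4 + 3 · 4 = 8
p(4) = ⊕ of these = min[7, 2, 8, 8] = 2.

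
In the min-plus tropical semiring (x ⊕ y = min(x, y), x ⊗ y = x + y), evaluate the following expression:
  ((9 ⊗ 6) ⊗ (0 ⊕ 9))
((9 ⊗ 6) ⊗ (0 ⊕ 9)) = 15

Expand innermost to outermost. Recall ⊕ takes the minimum of its arguments and ⊗ takes their sum. Working out the expression ((9 ⊗ 6) ⊗ (0 ⊕ 9)) gives 15.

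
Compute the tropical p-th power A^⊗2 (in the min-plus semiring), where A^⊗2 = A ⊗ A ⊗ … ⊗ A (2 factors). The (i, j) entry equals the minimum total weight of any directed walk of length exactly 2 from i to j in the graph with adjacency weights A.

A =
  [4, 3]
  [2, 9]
A^⊗2 =
  [5, 7]
  [6, 5]

Each entry (A^⊗2)_ij equals the minimum over all length-2 walks i = v_0 → v_1 → … → v_2 = j of Σ_t A[v_t][v_{t+1}]. For example, for (i, j) = (0, 1) we minimise over 2 possible intermediate vertex sequences; the minimum is 7, attained along the walk 0 → 0 → 1.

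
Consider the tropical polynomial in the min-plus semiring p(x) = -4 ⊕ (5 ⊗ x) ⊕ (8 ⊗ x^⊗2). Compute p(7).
p(7) = -4

A tropical monomial a ⊗ x^⊗i evaluates to a + i · x. Evaluating each term at x = 7:
  Term 0 contributes -4 + 0 · 7 = -4
  Term 1 contributes 5 + 1 · 7 = 12
  Term 2 contributes 8 + 2 · 7 = 22
p(7) = ⊕ of these = min[-4, 12, 22] = -4.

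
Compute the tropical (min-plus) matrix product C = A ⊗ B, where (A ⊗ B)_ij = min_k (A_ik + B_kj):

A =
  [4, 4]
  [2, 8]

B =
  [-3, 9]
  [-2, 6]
A ⊗ B =
  [1, 10]
  [-1, 11]

Apply the min-plus product entry-by-entry:
  C[0][0] = min over k of (A[0][0] + B[0][0] = 4 + -3 = 1, A[0][1] + B[1][0] = 4 + -2 = 2) = 1 (attained at k = 0)
  C[0][1] = min over k of (A[0][0] + B[0][1] = 4 + 9 = 13, A[0][1] + B[1][1] = 4 + 6 = 10) = 10 (attained at k = 1)
  C[1][0] = min over k of (A[1][0] + B[0][0] = 2 + -3 = -1, A[1][1] + B[1][0] = 8 + -2 = 6) = -1 (attained at k = 0)
  C[1][1] = min over k of (A[1][0] + B[0][1] = 2 + 9 = 11, A[1][1] + B[1][1] = 8 + 6 = 14) = 11 (attained at k = 0)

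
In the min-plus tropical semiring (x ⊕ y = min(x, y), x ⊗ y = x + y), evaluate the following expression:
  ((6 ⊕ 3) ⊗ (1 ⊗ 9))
((6 ⊕ 3) ⊗ (1 ⊗ 9)) = 13

Expand innermost to outermost. Recall ⊕ takes the minimum of its arguments and ⊗ takes their sum. Working out the expression ((6 ⊕ 3) ⊗ (1 ⊗ 9)) gives 13.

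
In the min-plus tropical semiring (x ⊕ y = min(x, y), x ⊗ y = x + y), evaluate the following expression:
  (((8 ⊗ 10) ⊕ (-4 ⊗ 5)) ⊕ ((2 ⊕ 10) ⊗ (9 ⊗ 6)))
(((8 ⊗ 10) ⊕ (-4 ⊗ 5)) ⊕ ((2 ⊕ 10) ⊗ (9 ⊗ 6))) = 1

Expand innermost to outermost. Recall ⊕ takes the minimum of its arguments and ⊗ takes their sum. Working out the expression (((8 ⊗ 10) ⊕ (-4 ⊗ 5)) ⊕ ((2 ⊕ 10) ⊗ (9 ⊗ 6))) gives 1.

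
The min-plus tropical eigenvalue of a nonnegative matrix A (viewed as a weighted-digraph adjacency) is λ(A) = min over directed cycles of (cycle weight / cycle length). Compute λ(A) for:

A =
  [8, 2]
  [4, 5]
λ(A) = 3

Enumerate directed cycles and compute their means (weight / length). Sample:
  cycle 0 → 0: weight = 8, length = 1, mean = 8/1 ≈ 8.000
  cycle 1 → 1: weight = 5, length = 1, mean = 5/1 ≈ 5.000
  cycle 0 → 1 → 0: weight = 6, length = 2, mean = 6/2 ≈ 3.000
  cycle 1 → 0 → 1: weight = 6, length = 2, mean = 6/2 ≈ 3.000
Minimum mean = 3.000, attained e.g. along the cycle 0 → 1 → 0 with weight 6 and length 2. So λ(A) = 6/2 = 3.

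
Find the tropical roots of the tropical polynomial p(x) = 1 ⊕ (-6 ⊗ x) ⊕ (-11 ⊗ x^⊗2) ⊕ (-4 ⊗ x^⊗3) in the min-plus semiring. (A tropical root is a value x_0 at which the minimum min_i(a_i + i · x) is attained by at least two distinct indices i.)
Roots: {-7, 5, 7}

Each tropical root is a break point of the lower envelope of the lines y = a_i + i · x (there are 4 lines, with slopes 0, 1, ..., 3). Only the lines that attain the minimum somewhere contribute to roots; other lines are dominated. Here the surviving (envelope) indices are i = 3, i = 2, i = 1, i = 0.
Intersections between consecutive envelope lines give the roots: for adjacent envelope indices i < j the intersection is x = (a_i − a_j) / (j − i). Reading off the sorted break points: {-7, 5, 7}.
Verification: at each break x_0, at least two indices attain the minimum of min_i(a_i + i · x_0).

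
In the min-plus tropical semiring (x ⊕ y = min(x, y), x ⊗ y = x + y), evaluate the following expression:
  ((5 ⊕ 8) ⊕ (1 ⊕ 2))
((5 ⊕ 8) ⊕ (1 ⊕ 2)) = 1

Expand innermost to outermost. Recall ⊕ takes the minimum of its arguments and ⊗ takes their sum. Working out the expression ((5 ⊕ 8) ⊕ (1 ⊕ 2)) gives 1.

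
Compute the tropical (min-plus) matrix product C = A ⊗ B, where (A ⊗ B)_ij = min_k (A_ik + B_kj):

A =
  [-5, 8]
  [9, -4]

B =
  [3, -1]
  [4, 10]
A ⊗ B =
  [-2, -6]
  [0, 6]

Apply the min-plus product entry-by-entry:
  C[0][0] = min over k of (A[0][0] + B[0][0] = -5 + 3 = -2, A[0][1] + B[1][0] = 8 + 4 = 12) = -2 (attained at k = 0)
  C[0][1] = min over k of (A[0][0] + B[0][1] = -5 + -1 = -6, A[0][1] + B[1][1] = 8 + 10 = 18) = -6 (attained at k = 0)
  C[1][0] = min over k of (A[1][0] + B[0][0] = 9 + 3 = 12, A[1][1] + B[1][0] = -4 + 4 = 0) = 0 (attained at k = 1)
  C[1][1] = min over k of (A[1][0] + B[0][1] = 9 + -1 = 8, A[1][1] + B[1][1] = -4 + 10 = 6) = 6 (attained at k = 1)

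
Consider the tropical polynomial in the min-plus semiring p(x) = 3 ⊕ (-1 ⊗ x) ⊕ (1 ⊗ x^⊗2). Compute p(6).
p(6) = 3

A tropical monomial a ⊗ x^⊗i evaluates to a + i · x. Evaluating each term at x = 6:
  Term 0 contributes 3 + 0 · 6 = 3
  Term 1 contributes -1 + 1 · 6 = 5
  Term 2 contributes 1 + 2 · 6 = 13
p(6) = ⊕ of these = min[3, 5, 13] = 3.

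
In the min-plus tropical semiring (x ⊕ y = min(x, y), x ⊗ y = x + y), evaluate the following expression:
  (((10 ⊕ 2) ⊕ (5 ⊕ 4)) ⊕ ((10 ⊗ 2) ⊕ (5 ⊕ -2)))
(((10 ⊕ 2) ⊕ (5 ⊕ 4)) ⊕ ((10 ⊗ 2) ⊕ (5 ⊕ -2))) = -2

Expand innermost to outermost. Recall ⊕ takes the minimum of its arguments and ⊗ takes their sum. Working out the expression (((10 ⊕ 2) ⊕ (5 ⊕ 4)) ⊕ ((10 ⊗ 2) ⊕ (5 ⊕ -2))) gives -2.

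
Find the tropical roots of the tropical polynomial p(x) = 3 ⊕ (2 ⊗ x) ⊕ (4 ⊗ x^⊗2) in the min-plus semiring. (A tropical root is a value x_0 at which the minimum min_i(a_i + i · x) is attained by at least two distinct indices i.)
Roots: {-2, 1}

Each tropical root is a break point of the lower envelope of the lines y = a_i + i · x (there are 3 lines, with slopes 0, 1, ..., 2). Only the lines that attain the minimum somewhere contribute to roots; other lines are dominated. Here the surviving (envelope) indices are i = 2, i = 1, i = 0.
Intersections between consecutive envelope lines give the roots: for adjacent envelope indices i < j the intersection is x = (a_i − a_j) / (j − i). Reading off the sorted break points: {-2, 1}.
Verification: at each break x_0, at least two indices attain the minimum of min_i(a_i + i · x_0).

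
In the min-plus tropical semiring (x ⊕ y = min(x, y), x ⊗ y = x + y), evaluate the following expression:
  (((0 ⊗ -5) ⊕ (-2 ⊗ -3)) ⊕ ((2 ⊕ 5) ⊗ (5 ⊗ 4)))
(((0 ⊗ -5) ⊕ (-2 ⊗ -3)) ⊕ ((2 ⊕ 5) ⊗ (5 ⊗ 4))) = -5

Expand innermost to outermost. Recall ⊕ takes the minimum of its arguments and ⊗ takes their sum. Working out the expression (((0 ⊗ -5) ⊕ (-2 ⊗ -3)) ⊕ ((2 ⊕ 5) ⊗ (5 ⊗ 4))) gives -5.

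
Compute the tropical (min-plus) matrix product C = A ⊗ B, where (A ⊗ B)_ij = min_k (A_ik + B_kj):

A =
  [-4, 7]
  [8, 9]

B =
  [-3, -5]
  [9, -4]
A ⊗ B =
  [-7, -9]
  [5, 3]

Apply the min-plus product entry-by-entry:
  C[0][0] = min over k of (A[0][0] + B[0][0] = -4 + -3 = -7, A[0][1] + B[1][0] = 7 + 9 = 16) = -7 (attained at k = 0)
  C[0][1] = min over k of (A[0][0] + B[0][1] = -4 + -5 = -9, A[0][1] + B[1][1] = 7 + -4 = 3) = -9 (attained at k = 0)
  C[1][0] = min over k of (A[1][0] + B[0][0] = 8 + -3 = 5, A[1][1] + B[1][0] = 9 + 9 = 18) = 5 (attained at k = 0)
  C[1][1] = min over k of (A[1][0] + B[0][1] = 8 + -5 = 3, A[1][1] + B[1][1] = 9 + -4 = 5) = 3 (attained at k = 0)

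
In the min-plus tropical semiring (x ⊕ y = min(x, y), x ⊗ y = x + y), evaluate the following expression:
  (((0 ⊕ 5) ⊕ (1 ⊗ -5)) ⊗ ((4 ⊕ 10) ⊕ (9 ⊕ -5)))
(((0 ⊕ 5) ⊕ (1 ⊗ -5)) ⊗ ((4 ⊕ 10) ⊕ (9 ⊕ -5))) = -9

Expand innermost to outermost. Recall ⊕ takes the minimum of its arguments and ⊗ takes their sum. Working out the expression (((0 ⊕ 5) ⊕ (1 ⊗ -5)) ⊗ ((4 ⊕ 10) ⊕ (9 ⊕ -5))) gives -9.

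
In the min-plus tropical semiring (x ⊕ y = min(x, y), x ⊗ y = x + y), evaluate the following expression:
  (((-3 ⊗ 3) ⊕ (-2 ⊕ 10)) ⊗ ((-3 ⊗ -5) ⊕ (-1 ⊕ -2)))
(((-3 ⊗ 3) ⊕ (-2 ⊕ 10)) ⊗ ((-3 ⊗ -5) ⊕ (-1 ⊕ -2))) = -10

Expand innermost to outermost. Recall ⊕ takes the minimum of its arguments and ⊗ takes their sum. Working out the expression (((-3 ⊗ 3) ⊕ (-2 ⊕ 10)) ⊗ ((-3 ⊗ -5) ⊕ (-1 ⊕ -2))) gives -10.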